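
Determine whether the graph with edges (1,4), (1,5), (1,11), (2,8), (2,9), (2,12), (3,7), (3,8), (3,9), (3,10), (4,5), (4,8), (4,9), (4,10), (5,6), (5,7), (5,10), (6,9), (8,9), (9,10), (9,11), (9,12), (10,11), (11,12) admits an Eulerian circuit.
No (6 vertices have odd degree: {1, 2, 4, 5, 10, 12}; Eulerian circuit requires 0)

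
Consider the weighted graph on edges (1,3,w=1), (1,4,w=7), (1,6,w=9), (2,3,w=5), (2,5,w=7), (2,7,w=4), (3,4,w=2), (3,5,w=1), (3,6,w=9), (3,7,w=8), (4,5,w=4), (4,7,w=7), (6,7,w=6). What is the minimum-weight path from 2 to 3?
5 (path: 2 -> 3; weights 5 = 5)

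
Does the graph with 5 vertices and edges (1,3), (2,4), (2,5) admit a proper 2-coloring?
Yes. Partition: {1, 2}, {3, 4, 5}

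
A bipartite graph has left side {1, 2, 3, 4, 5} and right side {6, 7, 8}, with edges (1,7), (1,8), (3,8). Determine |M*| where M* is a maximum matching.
2 (matching: (1,7), (3,8); upper bound min(|L|,|R|) = min(5,3) = 3)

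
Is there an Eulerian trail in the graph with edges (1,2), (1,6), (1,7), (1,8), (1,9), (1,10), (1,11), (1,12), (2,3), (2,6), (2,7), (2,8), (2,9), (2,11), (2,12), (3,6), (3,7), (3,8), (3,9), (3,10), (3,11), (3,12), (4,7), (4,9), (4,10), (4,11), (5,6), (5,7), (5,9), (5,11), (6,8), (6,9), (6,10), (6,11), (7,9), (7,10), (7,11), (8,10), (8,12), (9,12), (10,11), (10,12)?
Yes — and in fact it has an Eulerian circuit (the graph is connected and all 12 vertices have even degree)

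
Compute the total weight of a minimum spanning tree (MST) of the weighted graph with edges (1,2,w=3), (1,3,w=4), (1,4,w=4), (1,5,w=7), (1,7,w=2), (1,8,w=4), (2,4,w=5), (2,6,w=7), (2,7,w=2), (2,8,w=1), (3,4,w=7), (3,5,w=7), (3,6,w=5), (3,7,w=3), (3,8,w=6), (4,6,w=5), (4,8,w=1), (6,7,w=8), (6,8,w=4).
20 (MST edges: (1,5,w=7), (1,7,w=2), (2,7,w=2), (2,8,w=1), (3,7,w=3), (4,8,w=1), (6,8,w=4); sum of weights 7 + 2 + 2 + 1 + 3 + 1 + 4 = 20)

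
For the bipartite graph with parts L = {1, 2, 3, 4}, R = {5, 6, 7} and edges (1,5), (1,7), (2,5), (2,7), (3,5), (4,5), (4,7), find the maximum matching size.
2 (matching: (1,7), (2,5); upper bound min(|L|,|R|) = min(4,3) = 3)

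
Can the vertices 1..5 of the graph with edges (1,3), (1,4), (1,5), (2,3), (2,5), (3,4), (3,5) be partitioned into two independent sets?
No (odd cycle of length 3: 3 -> 1 -> 4 -> 3)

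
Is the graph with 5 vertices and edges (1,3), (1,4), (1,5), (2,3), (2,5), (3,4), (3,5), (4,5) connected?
Yes (BFS from 1 visits [1, 3, 4, 5, 2] — all 5 vertices reached)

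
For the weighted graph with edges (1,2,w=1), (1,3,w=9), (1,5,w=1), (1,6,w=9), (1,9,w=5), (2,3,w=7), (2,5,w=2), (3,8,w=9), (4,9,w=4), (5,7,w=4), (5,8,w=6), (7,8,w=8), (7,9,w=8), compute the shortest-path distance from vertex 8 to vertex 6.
16 (path: 8 -> 5 -> 1 -> 6; weights 6 + 1 + 9 = 16)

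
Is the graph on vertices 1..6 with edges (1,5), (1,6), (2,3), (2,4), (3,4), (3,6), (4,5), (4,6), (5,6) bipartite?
No (odd cycle of length 3: 5 -> 1 -> 6 -> 5)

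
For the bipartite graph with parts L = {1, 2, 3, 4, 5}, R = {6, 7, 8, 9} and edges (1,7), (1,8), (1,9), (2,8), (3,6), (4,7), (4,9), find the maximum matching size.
4 (matching: (1,9), (2,8), (3,6), (4,7); upper bound min(|L|,|R|) = min(5,4) = 4)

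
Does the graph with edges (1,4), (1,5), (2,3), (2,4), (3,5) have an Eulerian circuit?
Yes (the graph is connected and all 5 vertices have even degree)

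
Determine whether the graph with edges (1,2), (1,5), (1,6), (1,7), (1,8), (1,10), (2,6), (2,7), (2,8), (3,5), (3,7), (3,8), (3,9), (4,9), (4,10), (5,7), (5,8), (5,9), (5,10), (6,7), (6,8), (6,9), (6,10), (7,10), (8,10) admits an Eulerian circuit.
Yes (the graph is connected and all 10 vertices have even degree)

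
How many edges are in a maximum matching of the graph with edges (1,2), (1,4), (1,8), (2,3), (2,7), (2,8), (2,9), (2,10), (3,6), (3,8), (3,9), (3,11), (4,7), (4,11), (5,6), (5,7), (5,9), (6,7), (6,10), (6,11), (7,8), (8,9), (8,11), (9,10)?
5 (matching: (1,8), (2,10), (3,9), (4,11), (5,7); upper bound floor(n/2) = floor(11/2) = 5)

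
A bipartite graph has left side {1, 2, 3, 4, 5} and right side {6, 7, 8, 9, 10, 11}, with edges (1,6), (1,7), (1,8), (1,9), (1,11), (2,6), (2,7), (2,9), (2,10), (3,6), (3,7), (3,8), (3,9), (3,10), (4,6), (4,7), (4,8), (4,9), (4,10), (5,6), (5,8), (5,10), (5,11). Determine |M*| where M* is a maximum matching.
5 (matching: (1,11), (2,10), (3,9), (4,7), (5,8); upper bound min(|L|,|R|) = min(5,6) = 5)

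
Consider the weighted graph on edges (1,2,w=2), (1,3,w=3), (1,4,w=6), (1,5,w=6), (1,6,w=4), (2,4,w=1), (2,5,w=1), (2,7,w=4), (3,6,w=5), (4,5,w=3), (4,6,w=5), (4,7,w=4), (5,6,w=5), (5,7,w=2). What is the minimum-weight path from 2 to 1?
2 (path: 2 -> 1; weights 2 = 2)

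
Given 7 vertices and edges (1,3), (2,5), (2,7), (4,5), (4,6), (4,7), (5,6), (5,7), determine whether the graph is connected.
No, it has 2 components: {1, 3}, {2, 4, 5, 6, 7}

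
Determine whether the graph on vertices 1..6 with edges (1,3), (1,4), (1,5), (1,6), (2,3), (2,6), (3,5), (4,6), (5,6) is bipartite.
No (odd cycle of length 3: 5 -> 1 -> 3 -> 5)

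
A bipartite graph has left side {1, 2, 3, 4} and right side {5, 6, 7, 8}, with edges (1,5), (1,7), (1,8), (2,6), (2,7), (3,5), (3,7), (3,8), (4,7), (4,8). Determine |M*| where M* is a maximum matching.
4 (matching: (1,8), (2,6), (3,5), (4,7); upper bound min(|L|,|R|) = min(4,4) = 4)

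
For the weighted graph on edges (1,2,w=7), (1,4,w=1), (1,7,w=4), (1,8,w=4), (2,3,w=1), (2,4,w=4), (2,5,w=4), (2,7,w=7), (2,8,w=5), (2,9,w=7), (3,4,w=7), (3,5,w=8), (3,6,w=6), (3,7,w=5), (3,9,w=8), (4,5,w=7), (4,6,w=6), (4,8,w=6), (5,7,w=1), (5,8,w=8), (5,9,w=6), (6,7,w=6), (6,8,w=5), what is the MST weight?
26 (MST edges: (1,4,w=1), (1,7,w=4), (1,8,w=4), (2,3,w=1), (2,4,w=4), (5,7,w=1), (5,9,w=6), (6,8,w=5); sum of weights 1 + 4 + 4 + 1 + 4 + 1 + 6 + 5 = 26)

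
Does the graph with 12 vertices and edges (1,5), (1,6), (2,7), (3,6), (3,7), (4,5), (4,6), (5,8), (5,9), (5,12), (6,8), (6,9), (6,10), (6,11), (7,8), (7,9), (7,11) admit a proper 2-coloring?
Yes. Partition: {1, 2, 3, 4, 8, 9, 10, 11, 12}, {5, 6, 7}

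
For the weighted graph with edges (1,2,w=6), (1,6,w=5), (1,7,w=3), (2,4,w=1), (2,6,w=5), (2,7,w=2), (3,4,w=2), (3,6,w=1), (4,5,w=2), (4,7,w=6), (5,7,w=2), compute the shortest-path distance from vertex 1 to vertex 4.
6 (path: 1 -> 7 -> 2 -> 4; weights 3 + 2 + 1 = 6)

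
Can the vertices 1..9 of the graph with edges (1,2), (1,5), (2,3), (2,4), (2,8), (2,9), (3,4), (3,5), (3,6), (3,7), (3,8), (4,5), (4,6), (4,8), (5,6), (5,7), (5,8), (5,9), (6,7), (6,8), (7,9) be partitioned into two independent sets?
No (odd cycle of length 5: 8 -> 2 -> 1 -> 5 -> 6 -> 8)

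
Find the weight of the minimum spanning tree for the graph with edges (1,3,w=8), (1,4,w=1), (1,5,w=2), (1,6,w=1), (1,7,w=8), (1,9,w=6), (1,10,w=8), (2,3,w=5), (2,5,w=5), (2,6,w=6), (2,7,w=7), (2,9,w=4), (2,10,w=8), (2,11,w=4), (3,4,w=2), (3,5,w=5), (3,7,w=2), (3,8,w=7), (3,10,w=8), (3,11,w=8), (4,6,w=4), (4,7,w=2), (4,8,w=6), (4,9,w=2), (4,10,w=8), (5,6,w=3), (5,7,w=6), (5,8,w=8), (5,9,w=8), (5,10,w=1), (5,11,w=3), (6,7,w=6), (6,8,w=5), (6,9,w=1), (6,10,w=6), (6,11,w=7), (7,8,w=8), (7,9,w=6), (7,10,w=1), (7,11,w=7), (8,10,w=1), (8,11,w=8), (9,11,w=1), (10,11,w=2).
15 (MST edges: (1,4,w=1), (1,5,w=2), (1,6,w=1), (2,9,w=4), (3,4,w=2), (5,10,w=1), (6,9,w=1), (7,10,w=1), (8,10,w=1), (9,11,w=1); sum of weights 1 + 2 + 1 + 4 + 2 + 1 + 1 + 1 + 1 + 1 = 15)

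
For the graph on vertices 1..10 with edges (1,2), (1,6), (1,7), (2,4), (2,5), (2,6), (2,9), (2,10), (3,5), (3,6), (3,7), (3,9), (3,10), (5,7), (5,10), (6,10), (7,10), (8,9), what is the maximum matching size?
5 (matching: (1,6), (2,4), (3,10), (5,7), (8,9); upper bound floor(n/2) = floor(10/2) = 5)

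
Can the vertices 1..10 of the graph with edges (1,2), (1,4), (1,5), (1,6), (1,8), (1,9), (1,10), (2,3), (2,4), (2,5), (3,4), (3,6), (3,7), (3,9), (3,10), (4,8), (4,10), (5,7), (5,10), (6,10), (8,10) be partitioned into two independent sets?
No (odd cycle of length 3: 8 -> 1 -> 4 -> 8)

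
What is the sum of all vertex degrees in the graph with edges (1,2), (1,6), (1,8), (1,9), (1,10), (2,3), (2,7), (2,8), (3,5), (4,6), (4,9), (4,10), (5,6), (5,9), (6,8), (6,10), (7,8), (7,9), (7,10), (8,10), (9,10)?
42 (handshake: sum of degrees = 2|E| = 2 x 21 = 42)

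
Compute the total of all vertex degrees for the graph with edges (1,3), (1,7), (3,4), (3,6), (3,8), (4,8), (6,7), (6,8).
16 (handshake: sum of degrees = 2|E| = 2 x 8 = 16)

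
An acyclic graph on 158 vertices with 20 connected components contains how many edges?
138 (Each of the 20 component trees on V_i vertices has V_i - 1 edges; summing gives V - C = 158 - 20 = 138)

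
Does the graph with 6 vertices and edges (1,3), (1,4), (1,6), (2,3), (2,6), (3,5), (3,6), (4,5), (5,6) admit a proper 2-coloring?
No (odd cycle of length 3: 6 -> 1 -> 3 -> 6)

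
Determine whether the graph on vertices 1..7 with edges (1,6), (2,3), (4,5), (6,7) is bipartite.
Yes. Partition: {1, 2, 4, 7}, {3, 5, 6}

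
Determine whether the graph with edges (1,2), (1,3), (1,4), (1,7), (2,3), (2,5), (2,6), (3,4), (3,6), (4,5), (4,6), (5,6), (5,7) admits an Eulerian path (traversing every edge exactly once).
Yes — and in fact it has an Eulerian circuit (the graph is connected and all 7 vertices have even degree)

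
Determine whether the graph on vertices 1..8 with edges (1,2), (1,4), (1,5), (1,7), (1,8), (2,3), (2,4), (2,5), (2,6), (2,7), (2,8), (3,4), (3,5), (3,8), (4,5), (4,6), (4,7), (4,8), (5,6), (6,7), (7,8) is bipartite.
No (odd cycle of length 3: 2 -> 1 -> 7 -> 2)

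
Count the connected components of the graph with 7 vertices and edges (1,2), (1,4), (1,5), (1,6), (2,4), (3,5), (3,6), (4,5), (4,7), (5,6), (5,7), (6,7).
1 (components: {1, 2, 3, 4, 5, 6, 7})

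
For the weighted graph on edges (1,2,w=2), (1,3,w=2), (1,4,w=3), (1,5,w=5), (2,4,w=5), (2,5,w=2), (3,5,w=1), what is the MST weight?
8 (MST edges: (1,2,w=2), (1,3,w=2), (1,4,w=3), (3,5,w=1); sum of weights 2 + 2 + 3 + 1 = 8)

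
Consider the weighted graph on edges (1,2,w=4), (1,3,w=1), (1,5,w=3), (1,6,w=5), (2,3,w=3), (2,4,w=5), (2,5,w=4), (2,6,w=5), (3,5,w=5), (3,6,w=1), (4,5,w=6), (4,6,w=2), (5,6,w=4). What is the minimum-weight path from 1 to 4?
4 (path: 1 -> 3 -> 6 -> 4; weights 1 + 1 + 2 = 4)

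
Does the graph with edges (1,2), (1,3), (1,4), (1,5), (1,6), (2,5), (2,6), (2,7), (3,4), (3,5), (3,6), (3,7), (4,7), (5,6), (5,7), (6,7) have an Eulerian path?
No (6 vertices have odd degree: {1, 3, 4, 5, 6, 7}; Eulerian path requires 0 or 2)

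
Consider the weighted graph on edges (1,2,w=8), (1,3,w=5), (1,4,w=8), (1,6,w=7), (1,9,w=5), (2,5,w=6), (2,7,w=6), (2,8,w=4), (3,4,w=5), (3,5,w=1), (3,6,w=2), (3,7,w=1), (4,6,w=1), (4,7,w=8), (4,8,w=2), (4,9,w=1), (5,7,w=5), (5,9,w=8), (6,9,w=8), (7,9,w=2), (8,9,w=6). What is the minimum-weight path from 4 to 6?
1 (path: 4 -> 6; weights 1 = 1)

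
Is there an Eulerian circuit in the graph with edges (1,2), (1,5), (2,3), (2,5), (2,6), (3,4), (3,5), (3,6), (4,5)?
Yes (the graph is connected and all 6 vertices have even degree)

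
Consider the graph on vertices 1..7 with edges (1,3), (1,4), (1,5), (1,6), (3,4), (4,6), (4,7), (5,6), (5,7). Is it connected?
No, it has 2 components: {1, 3, 4, 5, 6, 7}, {2}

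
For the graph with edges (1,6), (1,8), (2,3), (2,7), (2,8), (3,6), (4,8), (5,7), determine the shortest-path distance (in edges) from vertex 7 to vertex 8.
2 (path: 7 -> 2 -> 8, 2 edges)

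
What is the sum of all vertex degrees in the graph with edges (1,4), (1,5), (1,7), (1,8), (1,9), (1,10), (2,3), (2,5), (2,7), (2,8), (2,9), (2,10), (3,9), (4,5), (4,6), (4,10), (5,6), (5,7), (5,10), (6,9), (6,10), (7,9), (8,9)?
46 (handshake: sum of degrees = 2|E| = 2 x 23 = 46)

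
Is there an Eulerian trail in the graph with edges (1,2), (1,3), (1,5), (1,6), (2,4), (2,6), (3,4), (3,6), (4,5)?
No (4 vertices have odd degree: {2, 3, 4, 6}; Eulerian path requires 0 or 2)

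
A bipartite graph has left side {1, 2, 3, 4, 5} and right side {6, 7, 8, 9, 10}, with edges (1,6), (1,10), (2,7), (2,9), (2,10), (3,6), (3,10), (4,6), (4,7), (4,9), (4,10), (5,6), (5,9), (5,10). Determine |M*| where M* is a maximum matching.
4 (matching: (1,10), (2,9), (3,6), (4,7); upper bound min(|L|,|R|) = min(5,5) = 5)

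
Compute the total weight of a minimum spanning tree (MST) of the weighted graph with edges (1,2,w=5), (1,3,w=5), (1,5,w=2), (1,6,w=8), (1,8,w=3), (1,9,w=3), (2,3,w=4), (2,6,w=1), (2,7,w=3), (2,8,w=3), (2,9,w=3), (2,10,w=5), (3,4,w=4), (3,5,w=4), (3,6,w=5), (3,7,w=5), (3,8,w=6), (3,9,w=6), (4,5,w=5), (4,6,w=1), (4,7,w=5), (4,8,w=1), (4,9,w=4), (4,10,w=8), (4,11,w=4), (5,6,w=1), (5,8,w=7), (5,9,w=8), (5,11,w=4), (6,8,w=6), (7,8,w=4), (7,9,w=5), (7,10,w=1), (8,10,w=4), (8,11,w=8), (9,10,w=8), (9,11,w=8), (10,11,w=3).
20 (MST edges: (1,5,w=2), (1,9,w=3), (2,3,w=4), (2,6,w=1), (2,7,w=3), (4,6,w=1), (4,8,w=1), (5,6,w=1), (7,10,w=1), (10,11,w=3); sum of weights 2 + 3 + 4 + 1 + 3 + 1 + 1 + 1 + 1 + 3 = 20)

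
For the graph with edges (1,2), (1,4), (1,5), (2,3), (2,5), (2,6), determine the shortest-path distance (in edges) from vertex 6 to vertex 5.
2 (path: 6 -> 2 -> 5, 2 edges)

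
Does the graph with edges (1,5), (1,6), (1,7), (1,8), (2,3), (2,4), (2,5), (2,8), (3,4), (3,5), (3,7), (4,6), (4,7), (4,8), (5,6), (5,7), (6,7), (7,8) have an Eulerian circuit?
No (2 vertices have odd degree: {4, 5}; Eulerian circuit requires 0)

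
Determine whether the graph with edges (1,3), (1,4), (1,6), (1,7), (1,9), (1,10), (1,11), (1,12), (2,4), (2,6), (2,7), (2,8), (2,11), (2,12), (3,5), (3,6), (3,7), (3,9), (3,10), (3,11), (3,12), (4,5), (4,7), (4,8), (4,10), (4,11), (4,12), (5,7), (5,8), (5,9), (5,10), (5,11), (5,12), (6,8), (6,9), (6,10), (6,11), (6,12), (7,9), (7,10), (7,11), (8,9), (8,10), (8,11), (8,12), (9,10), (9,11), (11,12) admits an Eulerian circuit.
Yes (the graph is connected and all 12 vertices have even degree)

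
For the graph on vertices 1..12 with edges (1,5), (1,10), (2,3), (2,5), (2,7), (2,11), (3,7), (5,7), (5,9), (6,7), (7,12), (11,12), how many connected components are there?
3 (components: {1, 2, 3, 5, 6, 7, 9, 10, 11, 12}, {4}, {8})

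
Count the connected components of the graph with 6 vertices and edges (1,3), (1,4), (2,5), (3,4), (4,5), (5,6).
1 (components: {1, 2, 3, 4, 5, 6})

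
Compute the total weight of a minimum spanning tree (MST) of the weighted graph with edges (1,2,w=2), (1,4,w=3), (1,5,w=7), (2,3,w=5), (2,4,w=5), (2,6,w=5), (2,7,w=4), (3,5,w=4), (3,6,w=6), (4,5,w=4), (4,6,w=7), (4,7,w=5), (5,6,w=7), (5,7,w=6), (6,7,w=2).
19 (MST edges: (1,2,w=2), (1,4,w=3), (2,7,w=4), (3,5,w=4), (4,5,w=4), (6,7,w=2); sum of weights 2 + 3 + 4 + 4 + 4 + 2 = 19)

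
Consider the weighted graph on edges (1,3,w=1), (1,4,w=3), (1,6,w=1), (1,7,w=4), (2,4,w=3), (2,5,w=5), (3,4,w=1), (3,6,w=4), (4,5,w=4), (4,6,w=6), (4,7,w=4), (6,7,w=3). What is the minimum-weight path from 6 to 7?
3 (path: 6 -> 7; weights 3 = 3)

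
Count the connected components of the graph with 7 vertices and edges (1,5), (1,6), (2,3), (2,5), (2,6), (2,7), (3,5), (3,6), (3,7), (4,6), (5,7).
1 (components: {1, 2, 3, 4, 5, 6, 7})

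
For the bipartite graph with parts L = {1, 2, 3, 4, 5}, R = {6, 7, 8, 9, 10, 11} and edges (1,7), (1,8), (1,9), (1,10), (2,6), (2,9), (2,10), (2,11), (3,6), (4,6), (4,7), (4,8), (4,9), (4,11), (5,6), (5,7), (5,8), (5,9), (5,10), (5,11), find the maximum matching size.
5 (matching: (1,10), (2,11), (3,6), (4,9), (5,8); upper bound min(|L|,|R|) = min(5,6) = 5)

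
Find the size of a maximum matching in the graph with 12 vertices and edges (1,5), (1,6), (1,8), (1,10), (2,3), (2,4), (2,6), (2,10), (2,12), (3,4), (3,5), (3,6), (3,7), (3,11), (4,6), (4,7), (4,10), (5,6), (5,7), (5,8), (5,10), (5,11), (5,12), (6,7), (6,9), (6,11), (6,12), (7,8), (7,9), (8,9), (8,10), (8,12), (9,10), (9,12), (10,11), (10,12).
6 (matching: (1,6), (2,3), (4,7), (5,12), (8,9), (10,11); upper bound floor(n/2) = floor(12/2) = 6)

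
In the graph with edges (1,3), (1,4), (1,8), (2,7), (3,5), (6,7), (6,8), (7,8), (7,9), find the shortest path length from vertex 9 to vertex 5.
5 (path: 9 -> 7 -> 8 -> 1 -> 3 -> 5, 5 edges)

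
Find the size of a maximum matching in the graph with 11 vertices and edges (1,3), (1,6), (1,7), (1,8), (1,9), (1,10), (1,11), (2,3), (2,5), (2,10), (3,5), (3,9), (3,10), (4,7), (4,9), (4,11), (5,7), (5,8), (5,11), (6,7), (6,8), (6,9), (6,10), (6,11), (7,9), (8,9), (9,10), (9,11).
5 (matching: (1,3), (4,7), (5,11), (6,8), (9,10); upper bound floor(n/2) = floor(11/2) = 5)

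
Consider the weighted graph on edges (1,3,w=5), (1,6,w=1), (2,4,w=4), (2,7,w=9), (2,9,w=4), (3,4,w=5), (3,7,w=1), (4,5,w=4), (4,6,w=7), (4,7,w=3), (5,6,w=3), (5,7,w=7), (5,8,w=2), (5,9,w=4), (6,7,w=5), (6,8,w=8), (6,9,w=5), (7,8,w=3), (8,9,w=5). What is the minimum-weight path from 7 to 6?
5 (path: 7 -> 6; weights 5 = 5)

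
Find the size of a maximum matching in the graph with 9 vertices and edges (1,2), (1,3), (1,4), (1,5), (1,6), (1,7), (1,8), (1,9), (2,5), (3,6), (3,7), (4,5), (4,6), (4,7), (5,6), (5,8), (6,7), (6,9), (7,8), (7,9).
4 (matching: (1,9), (3,7), (4,6), (5,8); upper bound floor(n/2) = floor(9/2) = 4)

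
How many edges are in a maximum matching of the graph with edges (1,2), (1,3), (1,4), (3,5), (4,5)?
2 (matching: (1,3), (4,5); upper bound floor(n/2) = floor(5/2) = 2)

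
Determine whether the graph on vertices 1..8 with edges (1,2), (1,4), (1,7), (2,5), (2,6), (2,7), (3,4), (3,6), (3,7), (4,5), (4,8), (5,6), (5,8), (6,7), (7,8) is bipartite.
No (odd cycle of length 3: 2 -> 1 -> 7 -> 2)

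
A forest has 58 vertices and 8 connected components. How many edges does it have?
50 (Each of the 8 component trees on V_i vertices has V_i - 1 edges; summing gives V - C = 58 - 8 = 50)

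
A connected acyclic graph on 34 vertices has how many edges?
33 (A tree on V vertices has V - 1 edges, so 34 - 1 = 33)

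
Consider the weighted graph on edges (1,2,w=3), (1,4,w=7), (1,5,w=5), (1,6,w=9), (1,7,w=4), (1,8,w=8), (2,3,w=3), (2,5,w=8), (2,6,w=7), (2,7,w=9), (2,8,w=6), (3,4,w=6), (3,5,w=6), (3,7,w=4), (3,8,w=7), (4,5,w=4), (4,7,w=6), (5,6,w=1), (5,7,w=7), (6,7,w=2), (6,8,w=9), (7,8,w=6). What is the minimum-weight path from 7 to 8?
6 (path: 7 -> 8; weights 6 = 6)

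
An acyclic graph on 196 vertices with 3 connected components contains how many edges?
193 (Each of the 3 component trees on V_i vertices has V_i - 1 edges; summing gives V - C = 196 - 3 = 193)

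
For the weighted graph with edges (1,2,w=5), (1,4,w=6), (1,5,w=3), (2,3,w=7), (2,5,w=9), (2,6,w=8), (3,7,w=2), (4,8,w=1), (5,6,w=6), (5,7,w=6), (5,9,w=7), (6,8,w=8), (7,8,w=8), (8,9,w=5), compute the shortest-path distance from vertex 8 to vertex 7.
8 (path: 8 -> 7; weights 8 = 8)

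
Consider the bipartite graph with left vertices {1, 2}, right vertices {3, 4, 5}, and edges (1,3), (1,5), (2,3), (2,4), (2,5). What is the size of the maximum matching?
2 (matching: (1,5), (2,4); upper bound min(|L|,|R|) = min(2,3) = 2)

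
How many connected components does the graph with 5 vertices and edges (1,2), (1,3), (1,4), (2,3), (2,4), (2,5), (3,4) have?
1 (components: {1, 2, 3, 4, 5})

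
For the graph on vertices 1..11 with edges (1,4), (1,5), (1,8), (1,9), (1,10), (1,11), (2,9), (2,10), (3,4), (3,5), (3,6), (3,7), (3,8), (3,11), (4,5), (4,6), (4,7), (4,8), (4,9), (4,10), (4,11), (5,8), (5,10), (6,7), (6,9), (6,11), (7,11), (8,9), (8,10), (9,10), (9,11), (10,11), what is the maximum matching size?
5 (matching: (1,4), (3,8), (5,10), (6,7), (9,11); upper bound floor(n/2) = floor(11/2) = 5)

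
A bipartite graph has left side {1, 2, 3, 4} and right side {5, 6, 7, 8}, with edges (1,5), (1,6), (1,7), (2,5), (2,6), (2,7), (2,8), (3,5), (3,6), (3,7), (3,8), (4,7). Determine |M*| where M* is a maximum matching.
4 (matching: (1,5), (2,8), (3,6), (4,7); upper bound min(|L|,|R|) = min(4,4) = 4)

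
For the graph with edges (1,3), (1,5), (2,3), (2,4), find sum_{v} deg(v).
8 (handshake: sum of degrees = 2|E| = 2 x 4 = 8)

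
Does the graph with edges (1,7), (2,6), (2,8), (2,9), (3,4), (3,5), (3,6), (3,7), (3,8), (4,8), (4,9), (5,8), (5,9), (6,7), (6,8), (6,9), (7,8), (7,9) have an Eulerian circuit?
No (8 vertices have odd degree: {1, 2, 3, 4, 5, 6, 7, 9}; Eulerian circuit requires 0)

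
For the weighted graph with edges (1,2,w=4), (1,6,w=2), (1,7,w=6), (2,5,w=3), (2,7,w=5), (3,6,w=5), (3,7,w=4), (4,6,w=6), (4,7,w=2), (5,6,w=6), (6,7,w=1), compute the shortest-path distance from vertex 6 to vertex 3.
5 (path: 6 -> 3; weights 5 = 5)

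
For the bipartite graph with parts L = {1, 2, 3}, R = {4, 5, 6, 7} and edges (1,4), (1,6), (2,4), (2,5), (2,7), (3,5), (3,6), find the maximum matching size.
3 (matching: (1,6), (2,7), (3,5); upper bound min(|L|,|R|) = min(3,4) = 3)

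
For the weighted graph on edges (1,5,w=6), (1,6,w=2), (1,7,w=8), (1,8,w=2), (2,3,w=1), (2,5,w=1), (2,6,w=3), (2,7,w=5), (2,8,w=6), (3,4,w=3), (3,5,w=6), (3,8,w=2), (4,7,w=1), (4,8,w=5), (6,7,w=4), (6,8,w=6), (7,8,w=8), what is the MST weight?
12 (MST edges: (1,6,w=2), (1,8,w=2), (2,3,w=1), (2,5,w=1), (3,4,w=3), (3,8,w=2), (4,7,w=1); sum of weights 2 + 2 + 1 + 1 + 3 + 2 + 1 = 12)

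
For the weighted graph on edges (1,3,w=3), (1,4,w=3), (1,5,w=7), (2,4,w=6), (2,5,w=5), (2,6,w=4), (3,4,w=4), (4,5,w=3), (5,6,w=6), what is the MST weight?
18 (MST edges: (1,3,w=3), (1,4,w=3), (2,5,w=5), (2,6,w=4), (4,5,w=3); sum of weights 3 + 3 + 5 + 4 + 3 = 18)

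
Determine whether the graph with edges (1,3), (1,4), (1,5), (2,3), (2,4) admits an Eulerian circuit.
No (2 vertices have odd degree: {1, 5}; Eulerian circuit requires 0)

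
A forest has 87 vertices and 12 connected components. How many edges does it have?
75 (Each of the 12 component trees on V_i vertices has V_i - 1 edges; summing gives V - C = 87 - 12 = 75)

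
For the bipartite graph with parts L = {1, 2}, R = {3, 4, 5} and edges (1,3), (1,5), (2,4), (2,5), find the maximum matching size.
2 (matching: (1,5), (2,4); upper bound min(|L|,|R|) = min(2,3) = 2)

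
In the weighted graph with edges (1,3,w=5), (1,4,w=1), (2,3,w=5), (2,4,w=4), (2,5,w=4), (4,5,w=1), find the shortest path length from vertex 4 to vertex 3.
6 (path: 4 -> 1 -> 3; weights 1 + 5 = 6)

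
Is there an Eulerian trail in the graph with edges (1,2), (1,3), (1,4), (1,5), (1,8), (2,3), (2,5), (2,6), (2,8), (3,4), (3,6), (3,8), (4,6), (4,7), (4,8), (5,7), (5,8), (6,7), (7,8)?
No (4 vertices have odd degree: {1, 2, 3, 4}; Eulerian path requires 0 or 2)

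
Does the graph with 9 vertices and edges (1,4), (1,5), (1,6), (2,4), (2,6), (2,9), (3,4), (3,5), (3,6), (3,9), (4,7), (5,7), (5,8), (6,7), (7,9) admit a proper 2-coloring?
Yes. Partition: {1, 2, 3, 7, 8}, {4, 5, 6, 9}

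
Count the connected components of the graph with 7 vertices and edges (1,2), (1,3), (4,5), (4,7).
3 (components: {1, 2, 3}, {4, 5, 7}, {6})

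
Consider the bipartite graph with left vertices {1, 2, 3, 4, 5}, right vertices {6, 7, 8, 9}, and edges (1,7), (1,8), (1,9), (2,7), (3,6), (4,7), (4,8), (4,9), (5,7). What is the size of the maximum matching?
4 (matching: (1,9), (2,7), (3,6), (4,8); upper bound min(|L|,|R|) = min(5,4) = 4)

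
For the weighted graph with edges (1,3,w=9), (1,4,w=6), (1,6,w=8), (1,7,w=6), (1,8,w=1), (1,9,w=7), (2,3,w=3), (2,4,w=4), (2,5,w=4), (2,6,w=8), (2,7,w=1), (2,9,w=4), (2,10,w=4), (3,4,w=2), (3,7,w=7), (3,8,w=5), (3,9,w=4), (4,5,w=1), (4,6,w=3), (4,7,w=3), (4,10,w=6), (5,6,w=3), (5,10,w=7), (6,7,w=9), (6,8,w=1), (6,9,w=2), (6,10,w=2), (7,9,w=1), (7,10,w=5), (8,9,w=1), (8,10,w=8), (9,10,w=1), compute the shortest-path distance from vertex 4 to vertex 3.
2 (path: 4 -> 3; weights 2 = 2)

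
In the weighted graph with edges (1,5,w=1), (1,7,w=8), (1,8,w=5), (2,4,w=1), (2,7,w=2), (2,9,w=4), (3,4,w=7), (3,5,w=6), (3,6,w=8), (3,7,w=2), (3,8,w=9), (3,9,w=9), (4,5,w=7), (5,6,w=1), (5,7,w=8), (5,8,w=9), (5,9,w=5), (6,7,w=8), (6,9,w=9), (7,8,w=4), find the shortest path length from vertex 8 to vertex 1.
5 (path: 8 -> 1; weights 5 = 5)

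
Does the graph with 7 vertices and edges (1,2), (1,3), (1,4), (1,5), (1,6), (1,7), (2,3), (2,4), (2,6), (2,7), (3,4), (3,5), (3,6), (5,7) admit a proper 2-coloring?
No (odd cycle of length 3: 4 -> 1 -> 3 -> 4)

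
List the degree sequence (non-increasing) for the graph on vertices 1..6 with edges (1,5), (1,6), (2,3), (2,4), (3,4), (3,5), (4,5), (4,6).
[4, 3, 3, 2, 2, 2] (degrees: deg(1)=2, deg(2)=2, deg(3)=3, deg(4)=4, deg(5)=3, deg(6)=2)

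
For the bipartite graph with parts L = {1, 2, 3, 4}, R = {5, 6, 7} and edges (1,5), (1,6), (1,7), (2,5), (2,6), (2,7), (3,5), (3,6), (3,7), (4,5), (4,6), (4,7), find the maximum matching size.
3 (matching: (1,7), (2,6), (3,5); upper bound min(|L|,|R|) = min(4,3) = 3)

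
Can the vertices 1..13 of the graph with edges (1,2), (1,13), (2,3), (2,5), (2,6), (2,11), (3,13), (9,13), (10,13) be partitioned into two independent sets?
Yes. Partition: {1, 3, 4, 5, 6, 7, 8, 9, 10, 11, 12}, {2, 13}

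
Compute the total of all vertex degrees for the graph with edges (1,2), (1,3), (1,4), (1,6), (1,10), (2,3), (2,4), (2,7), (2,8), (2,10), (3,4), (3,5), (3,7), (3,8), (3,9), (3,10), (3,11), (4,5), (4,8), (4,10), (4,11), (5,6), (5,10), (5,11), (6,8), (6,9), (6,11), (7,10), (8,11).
58 (handshake: sum of degrees = 2|E| = 2 x 29 = 58)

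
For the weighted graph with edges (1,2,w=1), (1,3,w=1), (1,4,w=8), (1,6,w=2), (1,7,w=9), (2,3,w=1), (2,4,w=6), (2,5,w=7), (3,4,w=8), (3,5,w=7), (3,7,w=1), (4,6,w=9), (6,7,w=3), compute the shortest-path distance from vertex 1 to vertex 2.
1 (path: 1 -> 2; weights 1 = 1)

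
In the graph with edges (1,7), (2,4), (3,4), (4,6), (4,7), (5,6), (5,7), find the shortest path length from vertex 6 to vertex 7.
2 (path: 6 -> 5 -> 7, 2 edges)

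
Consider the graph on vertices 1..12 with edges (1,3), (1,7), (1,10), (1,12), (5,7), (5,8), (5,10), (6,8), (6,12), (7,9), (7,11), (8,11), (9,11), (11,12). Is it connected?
No, it has 3 components: {1, 3, 5, 6, 7, 8, 9, 10, 11, 12}, {2}, {4}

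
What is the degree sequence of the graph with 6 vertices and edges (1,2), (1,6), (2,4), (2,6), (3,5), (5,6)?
[3, 3, 2, 2, 1, 1] (degrees: deg(1)=2, deg(2)=3, deg(3)=1, deg(4)=1, deg(5)=2, deg(6)=3)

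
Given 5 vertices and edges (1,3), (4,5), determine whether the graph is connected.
No, it has 3 components: {1, 3}, {2}, {4, 5}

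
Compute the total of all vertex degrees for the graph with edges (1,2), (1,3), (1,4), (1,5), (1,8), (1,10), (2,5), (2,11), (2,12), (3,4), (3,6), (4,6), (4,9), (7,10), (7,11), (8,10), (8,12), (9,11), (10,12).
38 (handshake: sum of degrees = 2|E| = 2 x 19 = 38)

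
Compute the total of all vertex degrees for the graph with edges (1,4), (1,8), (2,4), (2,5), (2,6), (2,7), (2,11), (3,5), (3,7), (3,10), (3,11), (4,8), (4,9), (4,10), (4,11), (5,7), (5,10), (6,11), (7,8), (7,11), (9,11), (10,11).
44 (handshake: sum of degrees = 2|E| = 2 x 22 = 44)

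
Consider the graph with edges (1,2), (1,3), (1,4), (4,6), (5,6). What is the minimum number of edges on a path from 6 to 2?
3 (path: 6 -> 4 -> 1 -> 2, 3 edges)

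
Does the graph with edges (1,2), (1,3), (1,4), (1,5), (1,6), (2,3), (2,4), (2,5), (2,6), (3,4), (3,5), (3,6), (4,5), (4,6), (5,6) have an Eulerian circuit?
No (6 vertices have odd degree: {1, 2, 3, 4, 5, 6}; Eulerian circuit requires 0)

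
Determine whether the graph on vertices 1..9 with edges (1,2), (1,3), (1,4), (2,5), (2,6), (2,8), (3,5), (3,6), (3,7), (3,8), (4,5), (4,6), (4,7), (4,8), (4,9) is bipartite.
Yes. Partition: {1, 5, 6, 7, 8, 9}, {2, 3, 4}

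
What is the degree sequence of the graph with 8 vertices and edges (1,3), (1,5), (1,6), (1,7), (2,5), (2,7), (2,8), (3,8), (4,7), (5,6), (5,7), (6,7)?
[5, 4, 4, 3, 3, 2, 2, 1] (degrees: deg(1)=4, deg(2)=3, deg(3)=2, deg(4)=1, deg(5)=4, deg(6)=3, deg(7)=5, deg(8)=2)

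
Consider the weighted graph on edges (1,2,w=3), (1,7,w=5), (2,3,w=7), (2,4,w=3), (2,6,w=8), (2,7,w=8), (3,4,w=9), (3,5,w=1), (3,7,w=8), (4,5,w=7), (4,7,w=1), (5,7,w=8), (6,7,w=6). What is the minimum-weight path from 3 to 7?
8 (path: 3 -> 7; weights 8 = 8)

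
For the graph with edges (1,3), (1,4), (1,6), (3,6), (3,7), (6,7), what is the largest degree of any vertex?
3 (attained at vertices 1, 3, 6)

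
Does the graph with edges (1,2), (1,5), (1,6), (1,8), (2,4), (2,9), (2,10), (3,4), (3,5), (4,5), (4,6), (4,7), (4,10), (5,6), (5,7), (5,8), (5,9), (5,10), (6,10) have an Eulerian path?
Yes — and in fact it has an Eulerian circuit (the graph is connected and all 10 vertices have even degree)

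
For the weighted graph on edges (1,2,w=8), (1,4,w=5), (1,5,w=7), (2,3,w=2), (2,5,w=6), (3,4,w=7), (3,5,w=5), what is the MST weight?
19 (MST edges: (1,4,w=5), (1,5,w=7), (2,3,w=2), (3,5,w=5); sum of weights 5 + 7 + 2 + 5 = 19)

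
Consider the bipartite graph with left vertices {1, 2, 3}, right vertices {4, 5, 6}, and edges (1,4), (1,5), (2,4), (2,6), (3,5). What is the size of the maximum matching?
3 (matching: (1,4), (2,6), (3,5); upper bound min(|L|,|R|) = min(3,3) = 3)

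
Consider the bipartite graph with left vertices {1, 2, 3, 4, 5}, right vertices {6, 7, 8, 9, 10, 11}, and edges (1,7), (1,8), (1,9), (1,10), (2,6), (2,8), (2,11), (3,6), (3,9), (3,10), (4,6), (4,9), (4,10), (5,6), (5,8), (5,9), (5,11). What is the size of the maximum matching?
5 (matching: (1,7), (2,11), (3,9), (4,10), (5,8); upper bound min(|L|,|R|) = min(5,6) = 5)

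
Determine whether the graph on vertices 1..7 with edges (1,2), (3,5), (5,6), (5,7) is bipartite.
Yes. Partition: {1, 3, 4, 6, 7}, {2, 5}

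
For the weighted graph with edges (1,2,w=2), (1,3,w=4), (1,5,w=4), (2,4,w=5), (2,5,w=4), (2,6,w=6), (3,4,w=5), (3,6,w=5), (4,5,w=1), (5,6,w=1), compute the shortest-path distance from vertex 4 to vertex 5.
1 (path: 4 -> 5; weights 1 = 1)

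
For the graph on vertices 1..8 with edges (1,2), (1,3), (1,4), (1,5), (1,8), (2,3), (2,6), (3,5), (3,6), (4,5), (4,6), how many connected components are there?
2 (components: {1, 2, 3, 4, 5, 6, 8}, {7})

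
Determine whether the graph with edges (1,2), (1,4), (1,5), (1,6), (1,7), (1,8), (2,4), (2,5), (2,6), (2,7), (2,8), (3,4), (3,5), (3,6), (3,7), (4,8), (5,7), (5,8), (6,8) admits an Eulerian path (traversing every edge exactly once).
Yes (the graph is connected and exactly 2 vertices have odd degree: {5, 8}; any Eulerian path must start and end at those)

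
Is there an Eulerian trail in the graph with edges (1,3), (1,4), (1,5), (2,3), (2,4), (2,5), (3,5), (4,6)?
No (6 vertices have odd degree: {1, 2, 3, 4, 5, 6}; Eulerian path requires 0 or 2)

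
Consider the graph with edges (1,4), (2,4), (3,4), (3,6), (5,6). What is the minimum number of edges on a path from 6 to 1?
3 (path: 6 -> 3 -> 4 -> 1, 3 edges)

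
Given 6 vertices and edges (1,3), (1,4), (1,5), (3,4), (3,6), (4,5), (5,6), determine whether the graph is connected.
No, it has 2 components: {1, 3, 4, 5, 6}, {2}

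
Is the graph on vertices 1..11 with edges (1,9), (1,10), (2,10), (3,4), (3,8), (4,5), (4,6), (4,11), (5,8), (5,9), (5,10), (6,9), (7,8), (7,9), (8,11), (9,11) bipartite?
Yes. Partition: {1, 2, 3, 5, 6, 7, 11}, {4, 8, 9, 10}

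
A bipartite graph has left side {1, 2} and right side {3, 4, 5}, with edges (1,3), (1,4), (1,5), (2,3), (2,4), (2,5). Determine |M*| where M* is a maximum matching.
2 (matching: (1,5), (2,4); upper bound min(|L|,|R|) = min(2,3) = 2)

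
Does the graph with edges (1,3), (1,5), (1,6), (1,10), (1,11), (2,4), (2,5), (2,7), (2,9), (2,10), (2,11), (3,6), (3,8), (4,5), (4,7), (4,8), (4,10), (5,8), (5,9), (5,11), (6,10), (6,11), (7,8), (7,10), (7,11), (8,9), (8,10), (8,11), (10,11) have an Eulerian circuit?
No (8 vertices have odd degree: {1, 3, 4, 7, 8, 9, 10, 11}; Eulerian circuit requires 0)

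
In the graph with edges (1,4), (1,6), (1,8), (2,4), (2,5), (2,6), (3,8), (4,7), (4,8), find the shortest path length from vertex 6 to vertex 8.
2 (path: 6 -> 1 -> 8, 2 edges)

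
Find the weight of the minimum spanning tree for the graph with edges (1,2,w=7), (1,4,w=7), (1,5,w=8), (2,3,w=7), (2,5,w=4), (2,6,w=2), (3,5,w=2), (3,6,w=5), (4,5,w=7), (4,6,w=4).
19 (MST edges: (1,2,w=7), (2,5,w=4), (2,6,w=2), (3,5,w=2), (4,6,w=4); sum of weights 7 + 4 + 2 + 2 + 4 = 19)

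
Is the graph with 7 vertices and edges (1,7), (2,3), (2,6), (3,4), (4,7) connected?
No, it has 2 components: {1, 2, 3, 4, 6, 7}, {5}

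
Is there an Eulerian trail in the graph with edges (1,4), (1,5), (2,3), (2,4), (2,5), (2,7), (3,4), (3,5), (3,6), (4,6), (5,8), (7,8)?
Yes — and in fact it has an Eulerian circuit (the graph is connected and all 8 vertices have even degree)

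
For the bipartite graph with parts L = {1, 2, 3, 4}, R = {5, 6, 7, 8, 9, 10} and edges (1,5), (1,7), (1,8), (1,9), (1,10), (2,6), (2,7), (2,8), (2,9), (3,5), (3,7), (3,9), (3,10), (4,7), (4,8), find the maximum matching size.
4 (matching: (1,10), (2,9), (3,7), (4,8); upper bound min(|L|,|R|) = min(4,6) = 4)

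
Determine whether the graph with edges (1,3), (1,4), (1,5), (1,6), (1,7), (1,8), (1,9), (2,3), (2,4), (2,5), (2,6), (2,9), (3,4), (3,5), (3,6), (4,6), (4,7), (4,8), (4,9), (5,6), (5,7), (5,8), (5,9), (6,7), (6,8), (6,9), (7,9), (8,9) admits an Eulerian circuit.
No (8 vertices have odd degree: {1, 2, 3, 4, 5, 7, 8, 9}; Eulerian circuit requires 0)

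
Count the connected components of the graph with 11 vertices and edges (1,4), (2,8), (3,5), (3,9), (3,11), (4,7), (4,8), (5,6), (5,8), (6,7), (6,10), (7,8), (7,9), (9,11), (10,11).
1 (components: {1, 2, 3, 4, 5, 6, 7, 8, 9, 10, 11})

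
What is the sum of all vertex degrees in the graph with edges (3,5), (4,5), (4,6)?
6 (handshake: sum of degrees = 2|E| = 2 x 3 = 6)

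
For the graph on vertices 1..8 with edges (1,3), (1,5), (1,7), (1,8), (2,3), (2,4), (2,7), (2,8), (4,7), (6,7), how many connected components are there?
1 (components: {1, 2, 3, 4, 5, 6, 7, 8})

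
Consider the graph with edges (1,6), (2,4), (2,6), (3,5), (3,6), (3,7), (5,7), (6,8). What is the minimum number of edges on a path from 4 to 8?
3 (path: 4 -> 2 -> 6 -> 8, 3 edges)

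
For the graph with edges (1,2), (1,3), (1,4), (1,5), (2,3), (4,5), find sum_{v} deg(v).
12 (handshake: sum of degrees = 2|E| = 2 x 6 = 12)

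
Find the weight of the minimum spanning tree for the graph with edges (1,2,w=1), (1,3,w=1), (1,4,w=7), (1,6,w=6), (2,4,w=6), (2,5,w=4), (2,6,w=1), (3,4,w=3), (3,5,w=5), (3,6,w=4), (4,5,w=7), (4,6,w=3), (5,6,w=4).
10 (MST edges: (1,2,w=1), (1,3,w=1), (2,5,w=4), (2,6,w=1), (3,4,w=3); sum of weights 1 + 1 + 4 + 1 + 3 = 10)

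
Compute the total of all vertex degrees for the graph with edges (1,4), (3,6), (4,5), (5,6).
8 (handshake: sum of degrees = 2|E| = 2 x 4 = 8)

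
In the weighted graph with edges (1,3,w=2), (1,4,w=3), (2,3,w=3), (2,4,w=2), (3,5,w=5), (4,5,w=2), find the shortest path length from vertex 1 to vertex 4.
3 (path: 1 -> 4; weights 3 = 3)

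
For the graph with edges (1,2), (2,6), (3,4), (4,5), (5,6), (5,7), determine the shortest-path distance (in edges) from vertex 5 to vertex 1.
3 (path: 5 -> 6 -> 2 -> 1, 3 edges)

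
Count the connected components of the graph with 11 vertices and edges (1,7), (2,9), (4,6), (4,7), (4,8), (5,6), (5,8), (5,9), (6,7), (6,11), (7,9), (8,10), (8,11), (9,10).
2 (components: {1, 2, 4, 5, 6, 7, 8, 9, 10, 11}, {3})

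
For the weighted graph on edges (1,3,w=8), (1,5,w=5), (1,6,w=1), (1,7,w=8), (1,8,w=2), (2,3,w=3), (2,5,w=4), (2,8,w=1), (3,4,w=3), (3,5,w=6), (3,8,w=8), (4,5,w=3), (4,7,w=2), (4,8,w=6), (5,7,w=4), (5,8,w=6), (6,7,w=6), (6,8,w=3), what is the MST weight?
15 (MST edges: (1,6,w=1), (1,8,w=2), (2,3,w=3), (2,8,w=1), (3,4,w=3), (4,5,w=3), (4,7,w=2); sum of weights 1 + 2 + 3 + 1 + 3 + 3 + 2 = 15)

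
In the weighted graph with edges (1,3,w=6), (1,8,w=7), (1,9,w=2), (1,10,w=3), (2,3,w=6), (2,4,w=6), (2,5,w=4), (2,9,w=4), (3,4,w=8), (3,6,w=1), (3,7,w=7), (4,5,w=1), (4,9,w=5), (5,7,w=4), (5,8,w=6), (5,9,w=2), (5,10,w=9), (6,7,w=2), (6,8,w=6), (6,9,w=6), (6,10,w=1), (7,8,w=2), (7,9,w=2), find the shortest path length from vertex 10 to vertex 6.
1 (path: 10 -> 6; weights 1 = 1)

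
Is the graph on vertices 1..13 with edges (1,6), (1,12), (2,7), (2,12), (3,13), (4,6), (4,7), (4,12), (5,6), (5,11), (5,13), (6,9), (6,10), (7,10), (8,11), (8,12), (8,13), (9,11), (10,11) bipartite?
Yes. Partition: {1, 2, 3, 4, 5, 8, 9, 10}, {6, 7, 11, 12, 13}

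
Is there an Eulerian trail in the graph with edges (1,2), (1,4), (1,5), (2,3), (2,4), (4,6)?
No (6 vertices have odd degree: {1, 2, 3, 4, 5, 6}; Eulerian path requires 0 or 2)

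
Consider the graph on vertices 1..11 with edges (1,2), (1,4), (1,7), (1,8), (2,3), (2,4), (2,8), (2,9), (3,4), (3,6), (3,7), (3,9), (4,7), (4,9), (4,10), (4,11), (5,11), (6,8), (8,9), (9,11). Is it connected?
Yes (BFS from 1 visits [1, 2, 4, 7, 8, 3, 9, 10, 11, 6, 5] — all 11 vertices reached)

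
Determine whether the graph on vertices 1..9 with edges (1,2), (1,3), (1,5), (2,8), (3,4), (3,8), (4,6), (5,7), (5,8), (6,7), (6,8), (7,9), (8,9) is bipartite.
Yes. Partition: {1, 4, 7, 8}, {2, 3, 5, 6, 9}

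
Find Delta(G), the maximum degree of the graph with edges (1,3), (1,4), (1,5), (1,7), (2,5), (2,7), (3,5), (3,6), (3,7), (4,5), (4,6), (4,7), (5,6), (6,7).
5 (attained at vertices 5, 7)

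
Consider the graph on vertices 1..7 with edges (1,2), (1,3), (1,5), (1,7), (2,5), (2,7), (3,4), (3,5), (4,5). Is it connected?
No, it has 2 components: {1, 2, 3, 4, 5, 7}, {6}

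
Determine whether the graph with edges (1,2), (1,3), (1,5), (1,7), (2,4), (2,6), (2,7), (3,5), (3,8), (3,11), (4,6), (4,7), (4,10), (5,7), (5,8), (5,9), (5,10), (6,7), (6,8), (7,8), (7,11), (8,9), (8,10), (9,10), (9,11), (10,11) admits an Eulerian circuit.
No (2 vertices have odd degree: {7, 10}; Eulerian circuit requires 0)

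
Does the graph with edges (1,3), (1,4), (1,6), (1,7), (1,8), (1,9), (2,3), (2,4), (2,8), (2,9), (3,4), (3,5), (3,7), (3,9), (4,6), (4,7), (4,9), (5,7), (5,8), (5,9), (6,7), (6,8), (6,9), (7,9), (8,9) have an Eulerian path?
Yes (the graph is connected and exactly 2 vertices have odd degree: {6, 8}; any Eulerian path must start and end at those)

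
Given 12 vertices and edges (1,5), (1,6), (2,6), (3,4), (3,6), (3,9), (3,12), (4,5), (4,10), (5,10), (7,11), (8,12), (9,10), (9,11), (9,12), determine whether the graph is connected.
Yes (BFS from 1 visits [1, 5, 6, 4, 10, 2, 3, 9, 12, 11, 8, 7] — all 12 vertices reached)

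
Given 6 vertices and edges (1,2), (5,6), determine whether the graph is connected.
No, it has 4 components: {1, 2}, {3}, {4}, {5, 6}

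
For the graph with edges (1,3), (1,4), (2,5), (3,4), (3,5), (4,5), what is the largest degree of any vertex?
3 (attained at vertices 3, 4, 5)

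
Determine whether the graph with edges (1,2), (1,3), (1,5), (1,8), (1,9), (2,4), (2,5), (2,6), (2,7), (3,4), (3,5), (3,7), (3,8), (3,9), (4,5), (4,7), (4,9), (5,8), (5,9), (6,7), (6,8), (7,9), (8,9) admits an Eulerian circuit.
No (6 vertices have odd degree: {1, 2, 4, 6, 7, 8}; Eulerian circuit requires 0)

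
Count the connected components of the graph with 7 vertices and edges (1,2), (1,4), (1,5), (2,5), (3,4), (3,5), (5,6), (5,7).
1 (components: {1, 2, 3, 4, 5, 6, 7})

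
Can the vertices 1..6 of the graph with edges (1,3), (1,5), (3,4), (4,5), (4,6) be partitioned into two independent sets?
Yes. Partition: {1, 2, 4}, {3, 5, 6}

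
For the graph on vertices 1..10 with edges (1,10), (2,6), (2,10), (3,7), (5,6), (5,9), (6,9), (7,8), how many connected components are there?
3 (components: {1, 2, 5, 6, 9, 10}, {3, 7, 8}, {4})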